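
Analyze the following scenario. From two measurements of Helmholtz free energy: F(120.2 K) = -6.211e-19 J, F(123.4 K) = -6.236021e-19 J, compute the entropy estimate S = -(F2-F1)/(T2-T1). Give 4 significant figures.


Step 1: dF = F2 - F1 = -6.236021e-19 - (-6.211e-19) = -2.5021e-21 J
Step 2: dT = T2 - T1 = 123.4 - 120.2 = 3.2 K
Step 3: S = -dF/dT = -(-2.5021e-21)/3.2 = 7.819e-22 J/K

7.819e-22


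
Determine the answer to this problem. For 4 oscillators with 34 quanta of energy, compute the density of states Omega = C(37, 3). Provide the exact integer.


Step 1: Use binomial coefficient C(37, 3)
Step 2: Numerator = 37! / 34!
Step 3: Denominator = 3!
Step 4: Omega = 7770

7770


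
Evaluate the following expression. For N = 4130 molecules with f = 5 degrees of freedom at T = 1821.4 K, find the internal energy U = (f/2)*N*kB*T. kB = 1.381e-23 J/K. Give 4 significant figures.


Step 1: f/2 = 5/2 = 2.5
Step 2: N*kB*T = 4130*1.381e-23*1821.4 = 1.039e-16
Step 3: U = 2.5 * 1.039e-16 = 2.597e-16 J

2.597e-16


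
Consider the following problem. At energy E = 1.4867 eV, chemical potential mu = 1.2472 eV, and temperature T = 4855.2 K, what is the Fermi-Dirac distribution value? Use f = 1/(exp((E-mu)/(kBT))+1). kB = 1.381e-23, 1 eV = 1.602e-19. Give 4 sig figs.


Step 1: (E - mu) = 1.4867 - 1.2472 = 0.2395 eV
Step 2: Convert: (E-mu)*eV = 3.837e-20 J
Step 3: x = (E-mu)*eV/(kB*T) = 0.5722
Step 4: f = 1/(exp(0.5722)+1) = 0.3607

0.3607


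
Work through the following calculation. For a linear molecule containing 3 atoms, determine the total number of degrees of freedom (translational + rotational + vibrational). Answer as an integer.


Step 1: Translational DOF = 3
Step 2: Rotational DOF (linear) = 2
Step 3: Vibrational DOF = 3*3 - 5 = 4
Step 4: Total = 3 + 2 + 4 = 9

9


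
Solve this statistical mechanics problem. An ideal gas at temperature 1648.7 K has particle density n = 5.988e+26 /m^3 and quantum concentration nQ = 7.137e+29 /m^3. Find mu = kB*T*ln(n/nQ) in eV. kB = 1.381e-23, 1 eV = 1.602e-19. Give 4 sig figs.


Step 1: n/nQ = 5.988e+26/7.137e+29 = 0.000839
Step 2: ln(n/nQ) = -7.083
Step 3: mu = kB*T*ln(n/nQ) = 2.277e-20*-7.083 = -1.613e-19 J
Step 4: Convert to eV: -1.613e-19/1.602e-19 = -1.007 eV

-1.007


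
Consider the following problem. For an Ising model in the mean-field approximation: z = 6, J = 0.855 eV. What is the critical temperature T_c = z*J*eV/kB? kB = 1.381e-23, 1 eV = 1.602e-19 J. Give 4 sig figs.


Step 1: z*J = 6*0.855 = 5.13 eV
Step 2: Convert to Joules: 5.13*1.602e-19 = 8.218e-19 J
Step 3: T_c = 8.218e-19 / 1.381e-23 = 5.951e+04 K

5.951e+04


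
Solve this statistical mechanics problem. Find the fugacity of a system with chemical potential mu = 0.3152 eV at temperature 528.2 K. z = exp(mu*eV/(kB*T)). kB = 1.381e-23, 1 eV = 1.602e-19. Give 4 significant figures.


Step 1: Convert mu to Joules: 0.3152*1.602e-19 = 5.05e-20 J
Step 2: kB*T = 1.381e-23*528.2 = 7.294e-21 J
Step 3: mu/(kB*T) = 6.922
Step 4: z = exp(6.922) = 1015

1015


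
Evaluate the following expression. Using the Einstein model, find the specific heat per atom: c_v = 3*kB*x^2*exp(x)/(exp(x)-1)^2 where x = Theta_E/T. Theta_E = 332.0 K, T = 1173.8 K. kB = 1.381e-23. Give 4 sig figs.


Step 1: x = Theta_E/T = 332.0/1173.8 = 0.2828
Step 2: x^2 = 0.08
Step 3: exp(x) = 1.327
Step 4: c_v = 3*1.381e-23*0.08*1.327/(1.327-1)^2 = 4.115e-23

4.115e-23


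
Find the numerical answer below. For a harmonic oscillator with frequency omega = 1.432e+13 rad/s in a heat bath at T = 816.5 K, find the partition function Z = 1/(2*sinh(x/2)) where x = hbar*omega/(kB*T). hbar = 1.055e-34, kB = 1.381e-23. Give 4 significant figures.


Step 1: Compute x = hbar*omega/(kB*T) = 1.055e-34*1.432e+13/(1.381e-23*816.5) = 0.134
Step 2: x/2 = 0.06699
Step 3: sinh(x/2) = 0.06704
Step 4: Z = 1/(2*0.06704) = 7.458

7.458


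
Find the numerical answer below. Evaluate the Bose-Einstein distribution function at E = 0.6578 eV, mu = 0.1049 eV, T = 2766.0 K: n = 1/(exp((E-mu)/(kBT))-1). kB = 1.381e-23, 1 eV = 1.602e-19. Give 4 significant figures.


Step 1: (E - mu) = 0.5529 eV
Step 2: x = (E-mu)*eV/(kB*T) = 0.5529*1.602e-19/(1.381e-23*2766.0) = 2.319
Step 3: exp(x) = 10.16
Step 4: n = 1/(exp(x)-1) = 0.1091

0.1091


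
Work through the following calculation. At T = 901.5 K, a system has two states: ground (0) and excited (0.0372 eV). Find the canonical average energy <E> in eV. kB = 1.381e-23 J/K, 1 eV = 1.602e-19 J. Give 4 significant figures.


Step 1: beta*E = 0.0372*1.602e-19/(1.381e-23*901.5) = 0.4787
Step 2: exp(-beta*E) = 0.6196
Step 3: <E> = 0.0372*0.6196/(1+0.6196) = 0.01423 eV

0.01423


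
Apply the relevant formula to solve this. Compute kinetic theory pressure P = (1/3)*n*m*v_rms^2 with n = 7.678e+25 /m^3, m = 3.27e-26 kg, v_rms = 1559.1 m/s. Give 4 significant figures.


Step 1: v_rms^2 = 1559.1^2 = 2.431e+06
Step 2: n*m = 7.678e+25*3.27e-26 = 2.511
Step 3: P = (1/3)*2.511*2.431e+06 = 2.034e+06 Pa

2.034e+06


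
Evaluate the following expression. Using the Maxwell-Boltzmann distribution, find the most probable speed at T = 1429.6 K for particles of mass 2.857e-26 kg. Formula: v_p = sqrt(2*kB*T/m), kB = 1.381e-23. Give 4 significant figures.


Step 1: Numerator = 2*kB*T = 2*1.381e-23*1429.6 = 3.949e-20
Step 2: Ratio = 3.949e-20 / 2.857e-26 = 1.382e+06
Step 3: v_p = sqrt(1.382e+06) = 1176 m/s

1176


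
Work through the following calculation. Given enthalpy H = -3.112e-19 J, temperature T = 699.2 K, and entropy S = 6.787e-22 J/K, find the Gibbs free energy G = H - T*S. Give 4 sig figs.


Step 1: T*S = 699.2 * 6.787e-22 = 4.745e-19 J
Step 2: G = H - T*S = -3.112e-19 - 4.745e-19
Step 3: G = -7.857e-19 J

-7.857e-19


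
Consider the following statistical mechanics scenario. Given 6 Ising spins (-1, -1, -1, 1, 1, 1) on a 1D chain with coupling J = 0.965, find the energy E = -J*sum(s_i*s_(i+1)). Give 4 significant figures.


Step 1: Nearest-neighbor products: 1, 1, -1, 1, 1
Step 2: Sum of products = 3
Step 3: E = -0.965 * 3 = -2.895

-2.895


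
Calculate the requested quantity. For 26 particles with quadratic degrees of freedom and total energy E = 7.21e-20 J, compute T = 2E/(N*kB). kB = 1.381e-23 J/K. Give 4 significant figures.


Step 1: Numerator = 2*E = 2*7.21e-20 = 1.442e-19 J
Step 2: Denominator = N*kB = 26*1.381e-23 = 3.591e-22
Step 3: T = 1.442e-19 / 3.591e-22 = 401.6 K

401.6


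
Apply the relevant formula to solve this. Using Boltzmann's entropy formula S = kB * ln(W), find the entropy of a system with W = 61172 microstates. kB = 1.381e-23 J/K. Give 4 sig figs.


Step 1: ln(W) = ln(61172) = 11.02
Step 2: S = kB * ln(W) = 1.381e-23 * 11.02
Step 3: S = 1.522e-22 J/K

1.522e-22


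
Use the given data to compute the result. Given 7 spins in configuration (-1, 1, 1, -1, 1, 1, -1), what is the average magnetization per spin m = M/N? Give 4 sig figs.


Step 1: Count up spins (+1): 4, down spins (-1): 3
Step 2: Total magnetization M = 4 - 3 = 1
Step 3: m = M/N = 1/7 = 0.1429

0.1429


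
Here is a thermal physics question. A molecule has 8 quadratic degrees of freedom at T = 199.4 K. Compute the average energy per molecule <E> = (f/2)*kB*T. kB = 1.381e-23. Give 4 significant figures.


Step 1: f/2 = 8/2 = 4
Step 2: kB*T = 1.381e-23 * 199.4 = 2.754e-21
Step 3: <E> = 4 * 2.754e-21 = 1.101e-20 J

1.101e-20


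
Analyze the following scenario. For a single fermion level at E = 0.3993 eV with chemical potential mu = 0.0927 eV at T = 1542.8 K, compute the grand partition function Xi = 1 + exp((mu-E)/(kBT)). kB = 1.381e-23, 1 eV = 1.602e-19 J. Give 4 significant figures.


Step 1: (mu - E) = 0.0927 - 0.3993 = -0.3066 eV
Step 2: x = (mu-E)*eV/(kB*T) = -0.3066*1.602e-19/(1.381e-23*1542.8) = -2.305
Step 3: exp(x) = 0.09973
Step 4: Xi = 1 + 0.09973 = 1.1

1.1


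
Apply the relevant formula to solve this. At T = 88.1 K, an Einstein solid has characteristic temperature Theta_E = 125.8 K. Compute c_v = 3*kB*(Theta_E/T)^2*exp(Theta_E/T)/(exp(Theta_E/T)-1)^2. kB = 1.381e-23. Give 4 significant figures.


Step 1: x = Theta_E/T = 125.8/88.1 = 1.428
Step 2: x^2 = 2.039
Step 3: exp(x) = 4.17
Step 4: c_v = 3*1.381e-23*2.039*4.17/(4.17-1)^2 = 3.505e-23

3.505e-23


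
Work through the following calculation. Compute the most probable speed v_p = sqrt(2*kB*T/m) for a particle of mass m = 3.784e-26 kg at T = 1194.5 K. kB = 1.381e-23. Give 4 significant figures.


Step 1: Numerator = 2*kB*T = 2*1.381e-23*1194.5 = 3.299e-20
Step 2: Ratio = 3.299e-20 / 3.784e-26 = 8.719e+05
Step 3: v_p = sqrt(8.719e+05) = 933.7 m/s

933.7


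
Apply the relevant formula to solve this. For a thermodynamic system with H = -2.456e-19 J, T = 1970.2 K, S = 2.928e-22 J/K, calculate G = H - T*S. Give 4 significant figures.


Step 1: T*S = 1970.2 * 2.928e-22 = 5.769e-19 J
Step 2: G = H - T*S = -2.456e-19 - 5.769e-19
Step 3: G = -8.225e-19 J

-8.225e-19


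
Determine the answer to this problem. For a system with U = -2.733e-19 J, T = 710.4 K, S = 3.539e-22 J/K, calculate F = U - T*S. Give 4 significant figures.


Step 1: T*S = 710.4 * 3.539e-22 = 2.514e-19 J
Step 2: F = U - T*S = -2.733e-19 - 2.514e-19
Step 3: F = -5.247e-19 J

-5.247e-19


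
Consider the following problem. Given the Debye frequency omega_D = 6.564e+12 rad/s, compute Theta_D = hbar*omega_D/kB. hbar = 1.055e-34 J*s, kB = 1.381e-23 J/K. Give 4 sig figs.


Step 1: hbar*omega_D = 1.055e-34 * 6.564e+12 = 6.925e-22 J
Step 2: Theta_D = 6.925e-22 / 1.381e-23
Step 3: Theta_D = 50.14 K

50.14


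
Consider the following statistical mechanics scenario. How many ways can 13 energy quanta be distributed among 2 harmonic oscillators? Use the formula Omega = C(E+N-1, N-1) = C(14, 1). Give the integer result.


Step 1: Use binomial coefficient C(14, 1)
Step 2: Numerator = 14! / 13!
Step 3: Denominator = 1!
Step 4: Omega = 14

14


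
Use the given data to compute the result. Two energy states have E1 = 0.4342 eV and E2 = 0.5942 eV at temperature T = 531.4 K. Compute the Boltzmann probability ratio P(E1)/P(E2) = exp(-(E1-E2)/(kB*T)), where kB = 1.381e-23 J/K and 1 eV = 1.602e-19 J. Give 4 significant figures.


Step 1: Compute energy difference dE = E1 - E2 = 0.4342 - 0.5942 = -0.16 eV
Step 2: Convert to Joules: dE_J = -0.16 * 1.602e-19 = -2.563e-20 J
Step 3: Compute exponent = -dE_J / (kB * T) = -(-2.563e-20) / (1.381e-23 * 531.4) = 3.493
Step 4: P(E1)/P(E2) = exp(3.493) = 32.88

32.88


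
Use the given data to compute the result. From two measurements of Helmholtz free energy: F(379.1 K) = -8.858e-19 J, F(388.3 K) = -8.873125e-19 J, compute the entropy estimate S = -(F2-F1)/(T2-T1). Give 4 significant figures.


Step 1: dF = F2 - F1 = -8.873125e-19 - (-8.858e-19) = -1.5125e-21 J
Step 2: dT = T2 - T1 = 388.3 - 379.1 = 9.2 K
Step 3: S = -dF/dT = -(-1.5125e-21)/9.2 = 1.644e-22 J/K

1.644e-22


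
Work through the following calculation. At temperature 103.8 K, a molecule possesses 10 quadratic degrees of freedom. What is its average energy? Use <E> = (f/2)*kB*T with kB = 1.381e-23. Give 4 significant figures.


Step 1: f/2 = 10/2 = 5
Step 2: kB*T = 1.381e-23 * 103.8 = 1.433e-21
Step 3: <E> = 5 * 1.433e-21 = 7.167e-21 J

7.167e-21


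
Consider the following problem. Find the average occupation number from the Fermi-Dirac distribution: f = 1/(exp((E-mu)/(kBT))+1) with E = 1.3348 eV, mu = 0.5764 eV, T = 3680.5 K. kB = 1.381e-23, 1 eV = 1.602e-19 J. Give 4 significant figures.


Step 1: (E - mu) = 1.3348 - 0.5764 = 0.7584 eV
Step 2: Convert: (E-mu)*eV = 1.215e-19 J
Step 3: x = (E-mu)*eV/(kB*T) = 2.39
Step 4: f = 1/(exp(2.39)+1) = 0.08391

0.08391


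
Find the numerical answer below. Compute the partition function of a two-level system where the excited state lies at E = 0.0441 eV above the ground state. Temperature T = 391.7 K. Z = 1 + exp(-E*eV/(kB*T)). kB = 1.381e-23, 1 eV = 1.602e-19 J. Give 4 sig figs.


Step 1: Compute beta*E = E*eV/(kB*T) = 0.0441*1.602e-19/(1.381e-23*391.7) = 1.306
Step 2: exp(-beta*E) = exp(-1.306) = 0.2709
Step 3: Z = 1 + 0.2709 = 1.271

1.271


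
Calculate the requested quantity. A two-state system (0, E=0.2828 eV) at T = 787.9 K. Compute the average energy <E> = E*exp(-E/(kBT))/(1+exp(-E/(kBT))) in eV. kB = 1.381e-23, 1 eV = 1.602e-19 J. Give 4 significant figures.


Step 1: beta*E = 0.2828*1.602e-19/(1.381e-23*787.9) = 4.164
Step 2: exp(-beta*E) = 0.01555
Step 3: <E> = 0.2828*0.01555/(1+0.01555) = 0.00433 eV

0.00433


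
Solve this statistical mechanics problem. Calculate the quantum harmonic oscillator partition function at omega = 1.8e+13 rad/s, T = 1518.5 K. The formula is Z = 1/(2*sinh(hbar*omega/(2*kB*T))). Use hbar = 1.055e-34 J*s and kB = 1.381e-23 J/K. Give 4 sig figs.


Step 1: Compute x = hbar*omega/(kB*T) = 1.055e-34*1.8e+13/(1.381e-23*1518.5) = 0.09056
Step 2: x/2 = 0.04528
Step 3: sinh(x/2) = 0.04529
Step 4: Z = 1/(2*0.04529) = 11.04

11.04


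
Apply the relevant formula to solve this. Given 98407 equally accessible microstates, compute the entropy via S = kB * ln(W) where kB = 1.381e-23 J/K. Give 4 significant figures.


Step 1: ln(W) = ln(98407) = 11.5
Step 2: S = kB * ln(W) = 1.381e-23 * 11.5
Step 3: S = 1.588e-22 J/K

1.588e-22


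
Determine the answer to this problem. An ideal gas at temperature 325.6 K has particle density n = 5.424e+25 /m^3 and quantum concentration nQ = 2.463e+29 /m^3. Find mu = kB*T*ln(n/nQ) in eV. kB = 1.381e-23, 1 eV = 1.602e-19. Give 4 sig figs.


Step 1: n/nQ = 5.424e+25/2.463e+29 = 0.0002202
Step 2: ln(n/nQ) = -8.421
Step 3: mu = kB*T*ln(n/nQ) = 4.497e-21*-8.421 = -3.786e-20 J
Step 4: Convert to eV: -3.786e-20/1.602e-19 = -0.2364 eV

-0.2364


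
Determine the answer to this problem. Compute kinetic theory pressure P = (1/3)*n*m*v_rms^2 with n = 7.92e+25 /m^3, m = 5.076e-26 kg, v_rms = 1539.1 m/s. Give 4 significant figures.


Step 1: v_rms^2 = 1539.1^2 = 2.369e+06
Step 2: n*m = 7.92e+25*5.076e-26 = 4.02
Step 3: P = (1/3)*4.02*2.369e+06 = 3.174e+06 Pa

3.174e+06


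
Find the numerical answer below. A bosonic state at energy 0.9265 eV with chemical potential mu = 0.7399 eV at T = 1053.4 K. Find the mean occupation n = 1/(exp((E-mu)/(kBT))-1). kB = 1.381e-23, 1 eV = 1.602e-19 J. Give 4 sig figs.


Step 1: (E - mu) = 0.1866 eV
Step 2: x = (E-mu)*eV/(kB*T) = 0.1866*1.602e-19/(1.381e-23*1053.4) = 2.055
Step 3: exp(x) = 7.806
Step 4: n = 1/(exp(x)-1) = 0.1469

0.1469


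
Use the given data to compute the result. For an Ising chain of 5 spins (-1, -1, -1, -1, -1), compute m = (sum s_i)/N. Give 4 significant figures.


Step 1: Count up spins (+1): 0, down spins (-1): 5
Step 2: Total magnetization M = 0 - 5 = -5
Step 3: m = M/N = -5/5 = -1

-1


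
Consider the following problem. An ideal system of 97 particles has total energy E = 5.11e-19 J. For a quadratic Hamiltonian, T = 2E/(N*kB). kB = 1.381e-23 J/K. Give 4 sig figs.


Step 1: Numerator = 2*E = 2*5.11e-19 = 1.022e-18 J
Step 2: Denominator = N*kB = 97*1.381e-23 = 1.34e-21
Step 3: T = 1.022e-18 / 1.34e-21 = 762.9 K

762.9


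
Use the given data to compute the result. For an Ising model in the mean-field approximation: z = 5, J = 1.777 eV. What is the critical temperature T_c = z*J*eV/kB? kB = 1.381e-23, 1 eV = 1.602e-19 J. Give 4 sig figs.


Step 1: z*J = 5*1.777 = 8.885 eV
Step 2: Convert to Joules: 8.885*1.602e-19 = 1.423e-18 J
Step 3: T_c = 1.423e-18 / 1.381e-23 = 1.031e+05 K

1.031e+05


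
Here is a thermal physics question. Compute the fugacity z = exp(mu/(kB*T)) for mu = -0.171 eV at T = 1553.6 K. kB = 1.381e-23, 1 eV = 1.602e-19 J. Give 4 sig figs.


Step 1: Convert mu to Joules: -0.171*1.602e-19 = -2.739e-20 J
Step 2: kB*T = 1.381e-23*1553.6 = 2.146e-20 J
Step 3: mu/(kB*T) = -1.277
Step 4: z = exp(-1.277) = 0.2789

0.2789


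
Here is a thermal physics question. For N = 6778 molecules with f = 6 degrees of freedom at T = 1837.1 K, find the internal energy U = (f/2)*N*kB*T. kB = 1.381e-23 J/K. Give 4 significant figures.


Step 1: f/2 = 6/2 = 3.0
Step 2: N*kB*T = 6778*1.381e-23*1837.1 = 1.72e-16
Step 3: U = 3.0 * 1.72e-16 = 5.159e-16 J

5.159e-16


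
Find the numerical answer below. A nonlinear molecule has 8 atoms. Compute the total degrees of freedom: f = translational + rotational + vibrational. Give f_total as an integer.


Step 1: Translational DOF = 3
Step 2: Rotational DOF (nonlinear) = 3
Step 3: Vibrational DOF = 3*8 - 6 = 18
Step 4: Total = 3 + 3 + 18 = 24

24


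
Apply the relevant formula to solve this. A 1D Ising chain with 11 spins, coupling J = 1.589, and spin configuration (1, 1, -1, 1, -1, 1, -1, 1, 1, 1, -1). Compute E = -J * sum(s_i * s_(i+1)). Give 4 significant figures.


Step 1: Nearest-neighbor products: 1, -1, -1, -1, -1, -1, -1, 1, 1, -1
Step 2: Sum of products = -4
Step 3: E = -1.589 * -4 = 6.356

6.356


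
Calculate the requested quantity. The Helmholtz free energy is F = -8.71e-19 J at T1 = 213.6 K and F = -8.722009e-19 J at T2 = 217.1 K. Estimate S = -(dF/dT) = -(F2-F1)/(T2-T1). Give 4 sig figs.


Step 1: dF = F2 - F1 = -8.722009e-19 - (-8.71e-19) = -1.2009e-21 J
Step 2: dT = T2 - T1 = 217.1 - 213.6 = 3.5 K
Step 3: S = -dF/dT = -(-1.2009e-21)/3.5 = 3.431e-22 J/K

3.431e-22


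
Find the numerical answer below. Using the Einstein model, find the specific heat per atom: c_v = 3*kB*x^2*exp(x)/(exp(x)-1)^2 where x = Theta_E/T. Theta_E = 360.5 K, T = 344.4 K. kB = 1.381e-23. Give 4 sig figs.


Step 1: x = Theta_E/T = 360.5/344.4 = 1.047
Step 2: x^2 = 1.096
Step 3: exp(x) = 2.848
Step 4: c_v = 3*1.381e-23*1.096*2.848/(2.848-1)^2 = 3.785e-23

3.785e-23


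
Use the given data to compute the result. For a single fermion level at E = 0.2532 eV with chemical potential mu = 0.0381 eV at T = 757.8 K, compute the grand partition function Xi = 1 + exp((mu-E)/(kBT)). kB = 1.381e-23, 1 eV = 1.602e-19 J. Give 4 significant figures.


Step 1: (mu - E) = 0.0381 - 0.2532 = -0.2151 eV
Step 2: x = (mu-E)*eV/(kB*T) = -0.2151*1.602e-19/(1.381e-23*757.8) = -3.293
Step 3: exp(x) = 0.03715
Step 4: Xi = 1 + 0.03715 = 1.037

1.037


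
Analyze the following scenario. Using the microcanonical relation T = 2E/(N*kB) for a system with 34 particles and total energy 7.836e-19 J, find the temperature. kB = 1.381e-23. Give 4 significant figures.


Step 1: Numerator = 2*E = 2*7.836e-19 = 1.567e-18 J
Step 2: Denominator = N*kB = 34*1.381e-23 = 4.695e-22
Step 3: T = 1.567e-18 / 4.695e-22 = 3338 K

3338


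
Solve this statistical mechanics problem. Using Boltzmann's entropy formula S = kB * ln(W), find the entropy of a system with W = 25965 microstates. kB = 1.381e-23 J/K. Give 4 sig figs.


Step 1: ln(W) = ln(25965) = 10.16
Step 2: S = kB * ln(W) = 1.381e-23 * 10.16
Step 3: S = 1.404e-22 J/K

1.404e-22


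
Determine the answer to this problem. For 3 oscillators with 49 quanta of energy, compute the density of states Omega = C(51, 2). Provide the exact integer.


Step 1: Use binomial coefficient C(51, 2)
Step 2: Numerator = 51! / 49!
Step 3: Denominator = 2!
Step 4: Omega = 1275

1275


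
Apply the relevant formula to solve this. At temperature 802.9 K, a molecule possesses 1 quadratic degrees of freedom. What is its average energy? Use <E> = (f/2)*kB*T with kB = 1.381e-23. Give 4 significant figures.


Step 1: f/2 = 1/2 = 0.5
Step 2: kB*T = 1.381e-23 * 802.9 = 1.109e-20
Step 3: <E> = 0.5 * 1.109e-20 = 5.544e-21 J

5.544e-21


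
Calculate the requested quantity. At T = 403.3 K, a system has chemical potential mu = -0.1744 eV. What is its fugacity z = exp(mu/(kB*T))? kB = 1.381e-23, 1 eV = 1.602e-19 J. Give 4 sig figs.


Step 1: Convert mu to Joules: -0.1744*1.602e-19 = -2.794e-20 J
Step 2: kB*T = 1.381e-23*403.3 = 5.57e-21 J
Step 3: mu/(kB*T) = -5.016
Step 4: z = exp(-5.016) = 0.006629

0.006629


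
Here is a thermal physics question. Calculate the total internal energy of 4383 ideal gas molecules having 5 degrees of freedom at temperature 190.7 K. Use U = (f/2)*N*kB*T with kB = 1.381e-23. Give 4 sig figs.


Step 1: f/2 = 5/2 = 2.5
Step 2: N*kB*T = 4383*1.381e-23*190.7 = 1.154e-17
Step 3: U = 2.5 * 1.154e-17 = 2.886e-17 J

2.886e-17


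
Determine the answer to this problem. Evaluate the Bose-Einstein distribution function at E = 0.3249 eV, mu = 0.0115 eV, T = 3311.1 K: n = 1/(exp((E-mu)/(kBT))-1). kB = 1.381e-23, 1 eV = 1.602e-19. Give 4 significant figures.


Step 1: (E - mu) = 0.3134 eV
Step 2: x = (E-mu)*eV/(kB*T) = 0.3134*1.602e-19/(1.381e-23*3311.1) = 1.098
Step 3: exp(x) = 2.998
Step 4: n = 1/(exp(x)-1) = 0.5005

0.5005


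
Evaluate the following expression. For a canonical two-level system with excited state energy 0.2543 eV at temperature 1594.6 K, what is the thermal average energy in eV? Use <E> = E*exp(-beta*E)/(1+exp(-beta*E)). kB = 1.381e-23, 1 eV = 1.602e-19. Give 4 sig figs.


Step 1: beta*E = 0.2543*1.602e-19/(1.381e-23*1594.6) = 1.85
Step 2: exp(-beta*E) = 0.1572
Step 3: <E> = 0.2543*0.1572/(1+0.1572) = 0.03455 eV

0.03455


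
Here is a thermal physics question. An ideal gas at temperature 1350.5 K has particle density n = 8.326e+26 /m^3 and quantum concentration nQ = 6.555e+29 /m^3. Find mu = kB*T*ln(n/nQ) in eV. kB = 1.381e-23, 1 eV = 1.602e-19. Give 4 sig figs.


Step 1: n/nQ = 8.326e+26/6.555e+29 = 0.00127
Step 2: ln(n/nQ) = -6.669
Step 3: mu = kB*T*ln(n/nQ) = 1.865e-20*-6.669 = -1.244e-19 J
Step 4: Convert to eV: -1.244e-19/1.602e-19 = -0.7764 eV

-0.7764


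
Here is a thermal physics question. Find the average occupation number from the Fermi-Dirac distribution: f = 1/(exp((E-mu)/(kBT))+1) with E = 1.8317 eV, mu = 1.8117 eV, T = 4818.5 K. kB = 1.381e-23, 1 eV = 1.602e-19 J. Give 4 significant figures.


Step 1: (E - mu) = 1.8317 - 1.8117 = 0.02 eV
Step 2: Convert: (E-mu)*eV = 3.204e-21 J
Step 3: x = (E-mu)*eV/(kB*T) = 0.04815
Step 4: f = 1/(exp(0.04815)+1) = 0.488

0.488


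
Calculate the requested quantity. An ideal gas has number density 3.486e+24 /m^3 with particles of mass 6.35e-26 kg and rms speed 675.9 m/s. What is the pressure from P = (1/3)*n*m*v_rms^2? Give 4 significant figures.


Step 1: v_rms^2 = 675.9^2 = 4.568e+05
Step 2: n*m = 3.486e+24*6.35e-26 = 0.2214
Step 3: P = (1/3)*0.2214*4.568e+05 = 3.371e+04 Pa

3.371e+04


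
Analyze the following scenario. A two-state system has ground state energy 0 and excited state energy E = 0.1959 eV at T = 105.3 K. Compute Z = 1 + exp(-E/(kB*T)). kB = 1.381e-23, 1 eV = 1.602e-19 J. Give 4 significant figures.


Step 1: Compute beta*E = E*eV/(kB*T) = 0.1959*1.602e-19/(1.381e-23*105.3) = 21.58
Step 2: exp(-beta*E) = exp(-21.58) = 4.241e-10
Step 3: Z = 1 + 4.241e-10 = 1

1


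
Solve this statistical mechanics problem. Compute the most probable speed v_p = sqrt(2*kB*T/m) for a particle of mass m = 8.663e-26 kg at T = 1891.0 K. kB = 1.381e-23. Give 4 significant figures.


Step 1: Numerator = 2*kB*T = 2*1.381e-23*1891.0 = 5.223e-20
Step 2: Ratio = 5.223e-20 / 8.663e-26 = 6.029e+05
Step 3: v_p = sqrt(6.029e+05) = 776.5 m/s

776.5


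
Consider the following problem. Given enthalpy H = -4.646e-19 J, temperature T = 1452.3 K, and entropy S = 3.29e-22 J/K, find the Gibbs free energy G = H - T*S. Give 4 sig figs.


Step 1: T*S = 1452.3 * 3.29e-22 = 4.778e-19 J
Step 2: G = H - T*S = -4.646e-19 - 4.778e-19
Step 3: G = -9.424e-19 J

-9.424e-19


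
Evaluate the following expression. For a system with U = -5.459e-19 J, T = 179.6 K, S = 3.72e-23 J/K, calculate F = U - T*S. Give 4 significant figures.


Step 1: T*S = 179.6 * 3.72e-23 = 6.681e-21 J
Step 2: F = U - T*S = -5.459e-19 - 6.681e-21
Step 3: F = -5.526e-19 J

-5.526e-19


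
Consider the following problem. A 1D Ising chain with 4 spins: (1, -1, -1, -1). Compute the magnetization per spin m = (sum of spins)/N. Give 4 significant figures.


Step 1: Count up spins (+1): 1, down spins (-1): 3
Step 2: Total magnetization M = 1 - 3 = -2
Step 3: m = M/N = -2/4 = -0.5

-0.5


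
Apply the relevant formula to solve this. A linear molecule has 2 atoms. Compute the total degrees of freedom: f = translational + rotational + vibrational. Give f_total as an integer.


Step 1: Translational DOF = 3
Step 2: Rotational DOF (linear) = 2
Step 3: Vibrational DOF = 3*2 - 5 = 1
Step 4: Total = 3 + 2 + 1 = 6

6


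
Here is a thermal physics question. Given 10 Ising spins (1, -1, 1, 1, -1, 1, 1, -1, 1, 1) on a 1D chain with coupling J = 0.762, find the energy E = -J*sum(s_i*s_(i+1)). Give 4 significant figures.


Step 1: Nearest-neighbor products: -1, -1, 1, -1, -1, 1, -1, -1, 1
Step 2: Sum of products = -3
Step 3: E = -0.762 * -3 = 2.286

2.286


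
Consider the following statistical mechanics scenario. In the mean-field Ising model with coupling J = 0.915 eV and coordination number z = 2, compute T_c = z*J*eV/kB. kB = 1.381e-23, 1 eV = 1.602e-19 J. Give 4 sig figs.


Step 1: z*J = 2*0.915 = 1.83 eV
Step 2: Convert to Joules: 1.83*1.602e-19 = 2.932e-19 J
Step 3: T_c = 2.932e-19 / 1.381e-23 = 2.123e+04 K

2.123e+04


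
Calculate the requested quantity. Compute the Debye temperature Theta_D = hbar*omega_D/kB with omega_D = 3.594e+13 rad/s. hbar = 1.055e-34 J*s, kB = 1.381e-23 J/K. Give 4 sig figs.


Step 1: hbar*omega_D = 1.055e-34 * 3.594e+13 = 3.792e-21 J
Step 2: Theta_D = 3.792e-21 / 1.381e-23
Step 3: Theta_D = 274.6 K

274.6


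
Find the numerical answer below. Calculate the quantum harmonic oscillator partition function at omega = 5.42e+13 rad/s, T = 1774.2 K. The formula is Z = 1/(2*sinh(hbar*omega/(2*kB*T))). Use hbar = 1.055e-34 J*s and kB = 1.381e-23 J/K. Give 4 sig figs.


Step 1: Compute x = hbar*omega/(kB*T) = 1.055e-34*5.42e+13/(1.381e-23*1774.2) = 0.2334
Step 2: x/2 = 0.1167
Step 3: sinh(x/2) = 0.117
Step 4: Z = 1/(2*0.117) = 4.275

4.275


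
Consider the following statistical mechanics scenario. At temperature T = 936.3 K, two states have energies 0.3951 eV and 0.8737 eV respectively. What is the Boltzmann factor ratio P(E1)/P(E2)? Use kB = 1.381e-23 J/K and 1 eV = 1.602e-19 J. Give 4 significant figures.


Step 1: Compute energy difference dE = E1 - E2 = 0.3951 - 0.8737 = -0.4786 eV
Step 2: Convert to Joules: dE_J = -0.4786 * 1.602e-19 = -7.667e-20 J
Step 3: Compute exponent = -dE_J / (kB * T) = -(-7.667e-20) / (1.381e-23 * 936.3) = 5.93
Step 4: P(E1)/P(E2) = exp(5.93) = 376

376


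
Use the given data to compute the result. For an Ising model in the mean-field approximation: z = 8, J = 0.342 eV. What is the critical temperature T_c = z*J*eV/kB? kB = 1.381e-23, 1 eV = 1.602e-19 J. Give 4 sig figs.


Step 1: z*J = 8*0.342 = 2.736 eV
Step 2: Convert to Joules: 2.736*1.602e-19 = 4.383e-19 J
Step 3: T_c = 4.383e-19 / 1.381e-23 = 3.174e+04 K

3.174e+04


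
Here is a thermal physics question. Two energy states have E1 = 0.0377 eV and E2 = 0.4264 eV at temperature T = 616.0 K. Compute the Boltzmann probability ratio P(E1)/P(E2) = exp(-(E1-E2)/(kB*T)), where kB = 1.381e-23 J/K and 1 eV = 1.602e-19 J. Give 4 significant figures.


Step 1: Compute energy difference dE = E1 - E2 = 0.0377 - 0.4264 = -0.3887 eV
Step 2: Convert to Joules: dE_J = -0.3887 * 1.602e-19 = -6.227e-20 J
Step 3: Compute exponent = -dE_J / (kB * T) = -(-6.227e-20) / (1.381e-23 * 616.0) = 7.32
Step 4: P(E1)/P(E2) = exp(7.32) = 1510

1510


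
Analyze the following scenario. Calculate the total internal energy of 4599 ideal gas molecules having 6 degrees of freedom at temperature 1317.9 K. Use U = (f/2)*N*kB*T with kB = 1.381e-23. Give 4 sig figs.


Step 1: f/2 = 6/2 = 3.0
Step 2: N*kB*T = 4599*1.381e-23*1317.9 = 8.37e-17
Step 3: U = 3.0 * 8.37e-17 = 2.511e-16 J

2.511e-16


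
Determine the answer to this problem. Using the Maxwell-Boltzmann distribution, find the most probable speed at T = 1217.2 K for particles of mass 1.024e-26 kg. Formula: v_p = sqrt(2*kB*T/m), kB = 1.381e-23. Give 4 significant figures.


Step 1: Numerator = 2*kB*T = 2*1.381e-23*1217.2 = 3.362e-20
Step 2: Ratio = 3.362e-20 / 1.024e-26 = 3.283e+06
Step 3: v_p = sqrt(3.283e+06) = 1812 m/s

1812


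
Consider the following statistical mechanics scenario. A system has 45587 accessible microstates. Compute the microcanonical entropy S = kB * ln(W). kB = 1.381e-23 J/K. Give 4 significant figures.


Step 1: ln(W) = ln(45587) = 10.73
Step 2: S = kB * ln(W) = 1.381e-23 * 10.73
Step 3: S = 1.481e-22 J/K

1.481e-22


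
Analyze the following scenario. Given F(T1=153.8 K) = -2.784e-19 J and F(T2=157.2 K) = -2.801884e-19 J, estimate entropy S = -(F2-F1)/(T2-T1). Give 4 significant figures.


Step 1: dF = F2 - F1 = -2.801884e-19 - (-2.784e-19) = -1.7884e-21 J
Step 2: dT = T2 - T1 = 157.2 - 153.8 = 3.4 K
Step 3: S = -dF/dT = -(-1.7884e-21)/3.4 = 5.26e-22 J/K

5.26e-22


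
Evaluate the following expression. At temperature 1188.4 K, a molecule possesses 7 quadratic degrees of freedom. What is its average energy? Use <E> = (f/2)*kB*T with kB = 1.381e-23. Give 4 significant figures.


Step 1: f/2 = 7/2 = 3.5
Step 2: kB*T = 1.381e-23 * 1188.4 = 1.641e-20
Step 3: <E> = 3.5 * 1.641e-20 = 5.744e-20 J

5.744e-20


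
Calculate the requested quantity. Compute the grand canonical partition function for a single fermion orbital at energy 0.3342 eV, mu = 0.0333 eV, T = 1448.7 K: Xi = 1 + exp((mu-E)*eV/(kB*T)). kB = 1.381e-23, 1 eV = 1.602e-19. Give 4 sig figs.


Step 1: (mu - E) = 0.0333 - 0.3342 = -0.3009 eV
Step 2: x = (mu-E)*eV/(kB*T) = -0.3009*1.602e-19/(1.381e-23*1448.7) = -2.409
Step 3: exp(x) = 0.08987
Step 4: Xi = 1 + 0.08987 = 1.09

1.09


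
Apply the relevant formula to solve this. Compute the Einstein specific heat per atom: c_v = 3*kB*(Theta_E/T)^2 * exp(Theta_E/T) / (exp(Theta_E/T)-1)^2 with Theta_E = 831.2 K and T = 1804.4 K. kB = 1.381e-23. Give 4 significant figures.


Step 1: x = Theta_E/T = 831.2/1804.4 = 0.4607
Step 2: x^2 = 0.2122
Step 3: exp(x) = 1.585
Step 4: c_v = 3*1.381e-23*0.2122*1.585/(1.585-1)^2 = 4.071e-23

4.071e-23


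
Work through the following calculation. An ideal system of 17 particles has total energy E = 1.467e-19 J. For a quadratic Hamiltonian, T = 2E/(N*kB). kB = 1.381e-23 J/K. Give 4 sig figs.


Step 1: Numerator = 2*E = 2*1.467e-19 = 2.934e-19 J
Step 2: Denominator = N*kB = 17*1.381e-23 = 2.348e-22
Step 3: T = 2.934e-19 / 2.348e-22 = 1250 K

1250


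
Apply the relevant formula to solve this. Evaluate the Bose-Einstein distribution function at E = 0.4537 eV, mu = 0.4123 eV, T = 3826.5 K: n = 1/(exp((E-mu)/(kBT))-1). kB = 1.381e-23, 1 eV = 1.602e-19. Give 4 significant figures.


Step 1: (E - mu) = 0.0414 eV
Step 2: x = (E-mu)*eV/(kB*T) = 0.0414*1.602e-19/(1.381e-23*3826.5) = 0.1255
Step 3: exp(x) = 1.134
Step 4: n = 1/(exp(x)-1) = 7.478

7.478


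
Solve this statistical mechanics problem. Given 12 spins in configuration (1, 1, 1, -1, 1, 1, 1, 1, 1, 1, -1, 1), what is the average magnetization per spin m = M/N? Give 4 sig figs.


Step 1: Count up spins (+1): 10, down spins (-1): 2
Step 2: Total magnetization M = 10 - 2 = 8
Step 3: m = M/N = 8/12 = 0.6667

0.6667


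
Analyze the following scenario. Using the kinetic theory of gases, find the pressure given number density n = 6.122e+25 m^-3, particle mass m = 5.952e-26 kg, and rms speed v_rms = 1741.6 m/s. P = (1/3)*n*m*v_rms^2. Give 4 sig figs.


Step 1: v_rms^2 = 1741.6^2 = 3.033e+06
Step 2: n*m = 6.122e+25*5.952e-26 = 3.644
Step 3: P = (1/3)*3.644*3.033e+06 = 3.684e+06 Pa

3.684e+06


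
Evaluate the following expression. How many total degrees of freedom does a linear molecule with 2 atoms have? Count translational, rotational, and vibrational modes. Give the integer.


Step 1: Translational DOF = 3
Step 2: Rotational DOF (linear) = 2
Step 3: Vibrational DOF = 3*2 - 5 = 1
Step 4: Total = 3 + 2 + 1 = 6

6


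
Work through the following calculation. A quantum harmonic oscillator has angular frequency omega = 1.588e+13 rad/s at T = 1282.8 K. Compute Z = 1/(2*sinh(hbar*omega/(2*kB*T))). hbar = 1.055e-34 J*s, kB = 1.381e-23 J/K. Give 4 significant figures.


Step 1: Compute x = hbar*omega/(kB*T) = 1.055e-34*1.588e+13/(1.381e-23*1282.8) = 0.09457
Step 2: x/2 = 0.04728
Step 3: sinh(x/2) = 0.0473
Step 4: Z = 1/(2*0.0473) = 10.57

10.57


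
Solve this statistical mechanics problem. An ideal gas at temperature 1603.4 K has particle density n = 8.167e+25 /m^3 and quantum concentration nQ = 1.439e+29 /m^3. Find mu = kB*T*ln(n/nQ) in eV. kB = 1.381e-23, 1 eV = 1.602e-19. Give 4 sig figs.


Step 1: n/nQ = 8.167e+25/1.439e+29 = 0.0005675
Step 2: ln(n/nQ) = -7.474
Step 3: mu = kB*T*ln(n/nQ) = 2.214e-20*-7.474 = -1.655e-19 J
Step 4: Convert to eV: -1.655e-19/1.602e-19 = -1.033 eV

-1.033


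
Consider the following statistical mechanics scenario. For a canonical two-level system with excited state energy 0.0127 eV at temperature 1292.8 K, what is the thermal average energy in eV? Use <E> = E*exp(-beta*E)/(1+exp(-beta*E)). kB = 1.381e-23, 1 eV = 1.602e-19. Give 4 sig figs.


Step 1: beta*E = 0.0127*1.602e-19/(1.381e-23*1292.8) = 0.114
Step 2: exp(-beta*E) = 0.8923
Step 3: <E> = 0.0127*0.8923/(1+0.8923) = 0.005989 eV

0.005989


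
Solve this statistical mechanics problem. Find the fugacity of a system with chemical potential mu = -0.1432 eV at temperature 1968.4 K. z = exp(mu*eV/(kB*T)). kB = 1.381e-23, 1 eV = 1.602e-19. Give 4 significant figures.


Step 1: Convert mu to Joules: -0.1432*1.602e-19 = -2.294e-20 J
Step 2: kB*T = 1.381e-23*1968.4 = 2.718e-20 J
Step 3: mu/(kB*T) = -0.8439
Step 4: z = exp(-0.8439) = 0.43

0.43


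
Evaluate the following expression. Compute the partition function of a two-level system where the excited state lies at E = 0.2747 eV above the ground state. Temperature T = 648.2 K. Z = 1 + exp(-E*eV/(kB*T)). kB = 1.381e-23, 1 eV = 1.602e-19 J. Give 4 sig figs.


Step 1: Compute beta*E = E*eV/(kB*T) = 0.2747*1.602e-19/(1.381e-23*648.2) = 4.916
Step 2: exp(-beta*E) = exp(-4.916) = 0.007328
Step 3: Z = 1 + 0.007328 = 1.007

1.007


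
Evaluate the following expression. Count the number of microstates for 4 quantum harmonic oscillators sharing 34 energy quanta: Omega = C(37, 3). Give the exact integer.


Step 1: Use binomial coefficient C(37, 3)
Step 2: Numerator = 37! / 34!
Step 3: Denominator = 3!
Step 4: Omega = 7770

7770


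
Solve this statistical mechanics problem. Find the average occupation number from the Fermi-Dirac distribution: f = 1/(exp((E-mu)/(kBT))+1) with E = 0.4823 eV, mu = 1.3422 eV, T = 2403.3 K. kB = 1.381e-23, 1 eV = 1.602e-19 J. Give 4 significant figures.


Step 1: (E - mu) = 0.4823 - 1.3422 = -0.8599 eV
Step 2: Convert: (E-mu)*eV = -1.378e-19 J
Step 3: x = (E-mu)*eV/(kB*T) = -4.151
Step 4: f = 1/(exp(-4.151)+1) = 0.9845

0.9845


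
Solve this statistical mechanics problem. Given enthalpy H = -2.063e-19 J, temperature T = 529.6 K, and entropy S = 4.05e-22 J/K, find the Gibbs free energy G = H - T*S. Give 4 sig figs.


Step 1: T*S = 529.6 * 4.05e-22 = 2.145e-19 J
Step 2: G = H - T*S = -2.063e-19 - 2.145e-19
Step 3: G = -4.208e-19 J

-4.208e-19


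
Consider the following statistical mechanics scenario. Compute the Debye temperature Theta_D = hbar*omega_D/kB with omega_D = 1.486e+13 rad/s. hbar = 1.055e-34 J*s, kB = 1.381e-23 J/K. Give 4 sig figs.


Step 1: hbar*omega_D = 1.055e-34 * 1.486e+13 = 1.568e-21 J
Step 2: Theta_D = 1.568e-21 / 1.381e-23
Step 3: Theta_D = 113.5 K

113.5


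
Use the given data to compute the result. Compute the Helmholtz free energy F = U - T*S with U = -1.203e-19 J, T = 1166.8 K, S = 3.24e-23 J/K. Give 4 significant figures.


Step 1: T*S = 1166.8 * 3.24e-23 = 3.78e-20 J
Step 2: F = U - T*S = -1.203e-19 - 3.78e-20
Step 3: F = -1.581e-19 J

-1.581e-19


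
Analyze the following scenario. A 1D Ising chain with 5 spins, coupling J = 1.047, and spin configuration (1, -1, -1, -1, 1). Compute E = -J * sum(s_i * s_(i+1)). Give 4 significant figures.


Step 1: Nearest-neighbor products: -1, 1, 1, -1
Step 2: Sum of products = 0
Step 3: E = -1.047 * 0 = 0

0


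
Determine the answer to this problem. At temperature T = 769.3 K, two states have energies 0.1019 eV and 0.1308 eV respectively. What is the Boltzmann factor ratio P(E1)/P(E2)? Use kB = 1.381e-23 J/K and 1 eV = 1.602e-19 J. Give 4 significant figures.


Step 1: Compute energy difference dE = E1 - E2 = 0.1019 - 0.1308 = -0.0289 eV
Step 2: Convert to Joules: dE_J = -0.0289 * 1.602e-19 = -4.63e-21 J
Step 3: Compute exponent = -dE_J / (kB * T) = -(-4.63e-21) / (1.381e-23 * 769.3) = 0.4358
Step 4: P(E1)/P(E2) = exp(0.4358) = 1.546

1.546


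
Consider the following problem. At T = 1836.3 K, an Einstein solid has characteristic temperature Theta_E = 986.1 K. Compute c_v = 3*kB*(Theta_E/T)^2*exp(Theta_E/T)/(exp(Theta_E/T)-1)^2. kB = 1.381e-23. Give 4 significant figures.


Step 1: x = Theta_E/T = 986.1/1836.3 = 0.537
Step 2: x^2 = 0.2884
Step 3: exp(x) = 1.711
Step 4: c_v = 3*1.381e-23*0.2884*1.711/(1.711-1)^2 = 4.045e-23

4.045e-23


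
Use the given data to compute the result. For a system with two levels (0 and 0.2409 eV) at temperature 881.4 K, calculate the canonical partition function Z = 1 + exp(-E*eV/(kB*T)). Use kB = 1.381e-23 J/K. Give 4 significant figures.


Step 1: Compute beta*E = E*eV/(kB*T) = 0.2409*1.602e-19/(1.381e-23*881.4) = 3.171
Step 2: exp(-beta*E) = exp(-3.171) = 0.04198
Step 3: Z = 1 + 0.04198 = 1.042

1.042


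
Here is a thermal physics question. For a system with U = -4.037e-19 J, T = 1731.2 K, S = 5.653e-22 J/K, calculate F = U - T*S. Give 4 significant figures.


Step 1: T*S = 1731.2 * 5.653e-22 = 9.786e-19 J
Step 2: F = U - T*S = -4.037e-19 - 9.786e-19
Step 3: F = -1.382e-18 J

-1.382e-18


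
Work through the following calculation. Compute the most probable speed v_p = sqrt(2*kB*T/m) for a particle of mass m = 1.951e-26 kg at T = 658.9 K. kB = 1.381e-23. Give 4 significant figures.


Step 1: Numerator = 2*kB*T = 2*1.381e-23*658.9 = 1.82e-20
Step 2: Ratio = 1.82e-20 / 1.951e-26 = 9.328e+05
Step 3: v_p = sqrt(9.328e+05) = 965.8 m/s

965.8


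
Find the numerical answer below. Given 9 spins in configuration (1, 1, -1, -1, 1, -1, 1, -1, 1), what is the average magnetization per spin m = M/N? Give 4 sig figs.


Step 1: Count up spins (+1): 5, down spins (-1): 4
Step 2: Total magnetization M = 5 - 4 = 1
Step 3: m = M/N = 1/9 = 0.1111

0.1111


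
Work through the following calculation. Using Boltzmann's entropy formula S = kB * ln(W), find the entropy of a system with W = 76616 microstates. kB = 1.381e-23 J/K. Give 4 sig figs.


Step 1: ln(W) = ln(76616) = 11.25
Step 2: S = kB * ln(W) = 1.381e-23 * 11.25
Step 3: S = 1.553e-22 J/K

1.553e-22


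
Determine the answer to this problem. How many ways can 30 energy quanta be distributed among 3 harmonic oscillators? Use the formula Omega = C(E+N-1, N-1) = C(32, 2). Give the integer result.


Step 1: Use binomial coefficient C(32, 2)
Step 2: Numerator = 32! / 30!
Step 3: Denominator = 2!
Step 4: Omega = 496

496


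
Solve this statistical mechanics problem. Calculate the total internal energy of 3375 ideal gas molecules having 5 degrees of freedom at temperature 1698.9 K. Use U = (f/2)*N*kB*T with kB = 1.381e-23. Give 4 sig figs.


Step 1: f/2 = 5/2 = 2.5
Step 2: N*kB*T = 3375*1.381e-23*1698.9 = 7.918e-17
Step 3: U = 2.5 * 7.918e-17 = 1.98e-16 J

1.98e-16


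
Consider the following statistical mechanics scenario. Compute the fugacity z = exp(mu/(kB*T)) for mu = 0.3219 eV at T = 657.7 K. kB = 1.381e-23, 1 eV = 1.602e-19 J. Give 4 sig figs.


Step 1: Convert mu to Joules: 0.3219*1.602e-19 = 5.157e-20 J
Step 2: kB*T = 1.381e-23*657.7 = 9.083e-21 J
Step 3: mu/(kB*T) = 5.678
Step 4: z = exp(5.678) = 292.2

292.2


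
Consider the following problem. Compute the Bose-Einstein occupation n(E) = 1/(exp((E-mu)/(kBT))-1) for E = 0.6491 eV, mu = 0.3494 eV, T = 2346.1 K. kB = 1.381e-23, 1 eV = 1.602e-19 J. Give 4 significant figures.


Step 1: (E - mu) = 0.2997 eV
Step 2: x = (E-mu)*eV/(kB*T) = 0.2997*1.602e-19/(1.381e-23*2346.1) = 1.482
Step 3: exp(x) = 4.401
Step 4: n = 1/(exp(x)-1) = 0.294

0.294


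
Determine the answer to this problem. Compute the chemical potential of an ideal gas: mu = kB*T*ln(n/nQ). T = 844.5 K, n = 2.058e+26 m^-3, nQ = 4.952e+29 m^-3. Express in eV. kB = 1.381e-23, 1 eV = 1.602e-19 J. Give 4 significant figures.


Step 1: n/nQ = 2.058e+26/4.952e+29 = 0.0004156
Step 2: ln(n/nQ) = -7.786
Step 3: mu = kB*T*ln(n/nQ) = 1.166e-20*-7.786 = -9.08e-20 J
Step 4: Convert to eV: -9.08e-20/1.602e-19 = -0.5668 eV

-0.5668
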